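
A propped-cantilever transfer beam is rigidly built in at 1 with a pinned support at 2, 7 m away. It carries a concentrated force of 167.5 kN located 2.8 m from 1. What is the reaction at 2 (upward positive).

R_2 = 34.84 kN

Choose R_2 as the redundant. The primary structure is the cantilever fixed at 1.
Free-end deflection of the primary structure under the applied loading (downward +):
  point load 167.5 at a = 2.8: Pa²(3L − a)/(6EI) = 3983/EI
Tip deflection under a unit load at 2: L³/(3EI) = 114.3/EI.
Compatibility at 2: δ_0 − R_2·δ_{22} = 0, so R_2 = 3983/114.3 = 34.84 kN.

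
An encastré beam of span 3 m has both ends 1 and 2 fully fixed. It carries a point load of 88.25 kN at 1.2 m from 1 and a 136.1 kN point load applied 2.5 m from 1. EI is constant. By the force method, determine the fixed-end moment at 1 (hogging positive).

Take the two fixed-end moments M_1, M_2 as redundants; the released structure is the simple span 12.
On the primary (simply-supported) span, the end slopes from the loading are:
  at 1: point load 88.25 at a = 1.2: Pab(L + b)/(6LEI) = 50.83/EI
  at 2: point load 88.25 at a = 1.2: Pab(L + a)/(6LEI) = 44.48/EI
  at 1: point load 136.1 at a = 2.5: Pab(L + b)/(6LEI) = 33.08/EI
  at 2: point load 136.1 at a = 2.5: Pab(L + a)/(6LEI) = 51.98/EI
  θ_10 = 83.91/EI,  θ_20 = 96.46/EI
Flexibility coefficients: a unit moment at one end gives L/(3EI) there and L/(6EI) at the far end, so f₁₁ = f₂₂ = 1/EI and f₁₂ = f₂₁ = 0.5/EI.
Compatibility — zero rotation at each built-in end:
  1 M_1 + 0.5 M_2 = 83.91
  0.5 M_1 + 1 M_2 = 96.46
Solving the pair gives M_1 = 47.58 kN·m and M_2 = 72.67 kN·m (hogging).

M_1 = 47.58 kN·m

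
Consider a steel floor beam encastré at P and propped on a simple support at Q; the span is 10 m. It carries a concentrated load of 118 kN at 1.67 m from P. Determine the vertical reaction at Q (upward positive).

Choose R_Q as the redundant. The primary structure is the cantilever fixed at P.
Downward deflection at the released point Q due to the loads:
  point load 118 at a = 1.67: Pa²(3L − a)/(6EI) = 1554/EI
Flexibility coefficient — unit upward force at Q: δ_{QQ} = L³/(3EI) = 333.3/EI.
The prop prevents deflection at Q: R_Q = δ_0/δ_{QQ} = 1554/333.3 = 4.662 kN.

R_Q = 4.662 kN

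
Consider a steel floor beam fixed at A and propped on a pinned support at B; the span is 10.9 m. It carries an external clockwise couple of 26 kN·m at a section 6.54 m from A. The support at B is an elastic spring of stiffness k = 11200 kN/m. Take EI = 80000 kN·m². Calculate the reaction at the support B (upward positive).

Take the reaction at B as the redundant and release it; the primary structure is a cantilever fixed at A.
Primary-structure tip deflection at B by superposition:
  clockwise couple 26 at a = 6.54: M₀a(2L − a)/(2EI) = 1297/EI
Flexibility coefficient — unit upward force at B: δ_{BB} = L³/(3EI) = 431.7/EI.
With EI = 80000 kN·m²: δ_0 = 0.016218 m and δ_{BB} = 0.005396 m/kN.
Compatibility — the spring shortens by R_B/k under the reaction it provides: δ_0 − R_B·δ_{BB} = R_B/k. With 1/k = 0.000089 m/kN, R_B = δ_0 / (δ_{BB} + 1/k) = 0.016218 / (0.005396 + 0.000089) = 2.957 kN.

R_B = 2.957 kN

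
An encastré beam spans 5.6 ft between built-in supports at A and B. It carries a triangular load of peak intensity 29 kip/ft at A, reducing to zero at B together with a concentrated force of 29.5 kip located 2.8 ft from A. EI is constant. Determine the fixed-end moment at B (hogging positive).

M_B = 50.96 kip·ft

Release both end moments; the primary structure is a simply-supported span AB with redundants M_A and M_B.
Simple-span end rotations at A and B under the given loads:
  at A: triangular load, peak 29: w₀L³/(45EI) = 113.2/EI
  at B: triangular load, peak 29: 7w₀L³/(360EI) = 99.03/EI
  at A: point load 29.5 at a = 2.8: Pab(L + b)/(6LEI) = 57.82/EI
  at B: point load 29.5 at a = 2.8: Pab(L + a)/(6LEI) = 57.82/EI
  θ_A0 = 171/EI,  θ_B0 = 156.8/EI
Flexibility coefficients: a unit moment at one end gives L/(3EI) there and L/(6EI) at the far end, so f₁₁ = f₂₂ = 1.867/EI and f₁₂ = f₂₁ = 0.9333/EI.
Compatibility — zero rotation at each built-in end:
  1.867 M_A + 0.9333 M_B = 171
  0.9333 M_A + 1.867 M_B = 156.8
Solving the pair gives M_A = 66.12 kip·ft and M_B = 50.96 kip·ft (hogging).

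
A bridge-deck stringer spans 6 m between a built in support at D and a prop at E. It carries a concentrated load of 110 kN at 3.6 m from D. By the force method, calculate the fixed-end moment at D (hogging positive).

Remove the prop at E; the released (primary) structure is a cantilever built in at D.
Deflection at E on the released cantilever, summing each load's contribution:
  point load 110 at a = 3.6: Pa²(3L − a)/(6EI) = 3421/EI
Flexibility coefficient — unit upward force at E: δ_{EE} = L³/(3EI) = 72/EI.
The prop prevents deflection at E: R_E = δ_0/δ_{EE} = 3421/72 = 47.52 kN.
Moment equilibrium about D: M_D = Σ(load moments about D) − R_E·L = 396 − 47.52×6 = 110.9 kN·m.

M_D = 110.9 kN·m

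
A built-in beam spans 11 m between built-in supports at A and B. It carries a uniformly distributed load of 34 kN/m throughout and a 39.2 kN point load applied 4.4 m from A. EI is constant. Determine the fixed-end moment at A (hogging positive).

M_A = 404.9 kN·m

Take the two fixed-end moments M_A, M_B as redundants; the released structure is the simple span AB.
Simple-span end rotations at A and B under the given loads:
  at A: UDL 34: wL³/(24EI) = 1886/EI
  at B: UDL 34: wL³/(24EI) = 1886/EI
  at A: point load 39.2 at a = 4.4: Pab(L + b)/(6LEI) = 303.6/EI
  at B: point load 39.2 at a = 4.4: Pab(L + a)/(6LEI) = 265.6/EI
  θ_A0 = 2189/EI,  θ_B0 = 2151/EI
Flexibility coefficients: a unit moment at one end gives L/(3EI) there and L/(6EI) at the far end, so f₁₁ = f₂₂ = 3.667/EI and f₁₂ = f₂₁ = 1.833/EI.
Compatibility — zero rotation at each built-in end:
  3.667 M_A + 1.833 M_B = 2189
  1.833 M_A + 3.667 M_B = 2151
Solving the pair gives M_A = 404.9 kN·m and M_B = 384.2 kN·m (hogging).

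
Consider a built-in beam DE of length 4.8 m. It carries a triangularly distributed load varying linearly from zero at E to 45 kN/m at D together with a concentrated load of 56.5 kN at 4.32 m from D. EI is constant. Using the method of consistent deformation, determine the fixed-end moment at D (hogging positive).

Release both end moments; the primary structure is a simply-supported span DE with redundants M_D and M_E.
On the primary (simply-supported) span, the end slopes from the loading are:
  at D: triangular load, peak 45: w₀L³/(45EI) = 110.6/EI
  at E: triangular load, peak 45: 7w₀L³/(360EI) = 96.77/EI
  at D: point load 56.5 at a = 4.32: Pab(L + b)/(6LEI) = 21.48/EI
  at E: point load 56.5 at a = 4.32: Pab(L + a)/(6LEI) = 37.1/EI
  θ_D0 = 132.1/EI,  θ_E0 = 133.9/EI
Flexibility coefficients: a unit moment at one end gives L/(3EI) there and L/(6EI) at the far end, so f₁₁ = f₂₂ = 1.6/EI and f₁₂ = f₂₁ = 0.8/EI.
Compatibility — zero rotation at each built-in end:
  1.6 M_D + 0.8 M_E = 132.1
  0.8 M_D + 1.6 M_E = 133.9
Solving the pair gives M_D = 54.28 kN·m and M_E = 56.53 kN·m (hogging).

M_D = 54.28 kN·m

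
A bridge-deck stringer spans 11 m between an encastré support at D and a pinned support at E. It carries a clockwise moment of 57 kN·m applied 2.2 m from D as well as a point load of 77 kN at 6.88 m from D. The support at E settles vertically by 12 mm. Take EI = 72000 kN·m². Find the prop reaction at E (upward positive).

Choose R_E as the redundant. The primary structure is the cantilever fixed at D.
Downward deflection at the released point E due to the loads:
  clockwise couple 57 at a = 2.2: M₀a(2L − a)/(2EI) = 1241/EI
  point load 77 at a = 6.88: Pa²(3L − a)/(6EI) = 15867/EI
  δ_0 = 17108/EI
Flexibility coefficient — unit upward force at E: δ_{EE} = L³/(3EI) = 443.7/EI.
With EI = 72000 kN·m²: δ_0 = 0.23761 m and δ_{EE} = 0.006162 m/kN.
Compatibility — the beam at E must follow the support down by 0.012 m: δ_0 − R_E·δ_{EE} = 0.012, so R_E = (0.23761 − 0.012)/0.006162 = 36.61 kN.

R_E = 36.61 kN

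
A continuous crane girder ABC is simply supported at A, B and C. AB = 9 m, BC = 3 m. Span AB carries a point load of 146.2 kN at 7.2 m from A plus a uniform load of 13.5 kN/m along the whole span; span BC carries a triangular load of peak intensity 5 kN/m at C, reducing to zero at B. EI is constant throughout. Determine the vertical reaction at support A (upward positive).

R_A = 62.74 kN

Take M_B as the redundant. Released structure: two simple spans AB and BC with a hinge at B.
Rotations at B on the released spans (each span's end-slope, ×1/EI):
  span AB: point load 146.2 at a = 7.2: Pab(L + a)/(6LEI) = 568.4/EI
  span AB: UDL 13.5: wL³/(24EI) = 410.1/EI
  span BC: triangular load, peak 5: 7w₀L³/(360EI) = 2.625/EI
  relative rotation θ_0 = (978.5 + 2.625)/EI = 981.1/EI
A unit hogging moment at B produces rotation L₁/(3EI) + L₂/(3EI) = 4/EI.
Compatibility: M_B·(L₁+L₂)/(3EI) = θ_0, giving M_B = 245.3 kN·m (hogging).
Span AB, ΣM about A with M_B applied at B: R_B^{AB}·9 = 1599 + 245.3, so R_B^{AB} = 205 kN and R_A = 267.7 − 205 = 62.74 kN.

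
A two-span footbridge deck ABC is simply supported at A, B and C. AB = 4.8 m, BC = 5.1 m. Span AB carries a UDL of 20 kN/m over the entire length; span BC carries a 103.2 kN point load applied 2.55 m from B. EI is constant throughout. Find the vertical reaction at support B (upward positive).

Take M_B as the redundant. Released structure: two simple spans AB and BC with a hinge at B.
Rotations at B on the released spans (each span's end-slope, ×1/EI):
  span AB: UDL 20: wL³/(24EI) = 92.16/EI
  span BC: point load 103.2 at a = 2.55: Pab(L + b)/(6LEI) = 167.8/EI
  relative rotation θ_0 = (92.16 + 167.8)/EI = 259.9/EI
A unit hogging moment at B produces rotation L₁/(3EI) + L₂/(3EI) = 3.3/EI.
Compatibility: M_B·(L₁+L₂)/(3EI) = θ_0, giving M_B = 78.77 kN·m (hogging).
Span AB, ΣM about A with M_B applied at B: R_B^{AB}·4.8 = 230.4 + 78.77, so R_B^{AB} = 64.41 kN and R_A = 96 − 64.41 = 31.59 kN.
Span BC, ΣM about C: R_B^{BC}·5.1 = 263.2 + 78.77, so R_B^{BC} = 67.04 kN and R_C = 103.2 − 67.04 = 36.16 kN.
R_B = 64.41 + 67.04 = 131.5 kN.

R_B = 131.5 kN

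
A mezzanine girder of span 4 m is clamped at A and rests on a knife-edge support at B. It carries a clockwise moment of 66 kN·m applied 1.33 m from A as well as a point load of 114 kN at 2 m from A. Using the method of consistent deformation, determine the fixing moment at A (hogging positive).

Release the roller at B. Primary structure: cantilever fixed at A.
Free-end deflection of the primary structure under the applied loading (downward +):
  clockwise couple 66 at a = 1.33: M₀a(2L − a)/(2EI) = 292.7/EI
  point load 114 at a = 2: Pa²(3L − a)/(6EI) = 760/EI
  δ_0 = 1053/EI
Flexibility coefficient — unit upward force at B: δ_{BB} = L³/(3EI) = 21.33/EI.
Compatibility at B: δ_0 − R_B·δ_{BB} = 0, so R_B = 1053/21.33 = 49.35 kN.
Moment equilibrium about A: M_A = Σ(load moments about A) − R_B·L = 294 − 49.35×4 = 96.61 kN·m.

M_A = 96.61 kN·m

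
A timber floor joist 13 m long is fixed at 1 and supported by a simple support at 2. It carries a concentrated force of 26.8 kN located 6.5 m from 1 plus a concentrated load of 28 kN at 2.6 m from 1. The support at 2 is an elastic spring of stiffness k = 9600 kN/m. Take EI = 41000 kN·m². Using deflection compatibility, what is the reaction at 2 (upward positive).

Take the reaction at 2 as the redundant and release it; the primary structure is a cantilever fixed at 1.
Primary-structure tip deflection at 2 by superposition:
  point load 26.8 at a = 6.5: Pa²(3L − a)/(6EI) = 6133/EI
  point load 28 at a = 2.6: Pa²(3L − a)/(6EI) = 1148/EI
  δ_0 = 7282/EI
Flexibility coefficient — unit upward force at 2: δ_{22} = L³/(3EI) = 732.3/EI.
With EI = 41000 kN·m²: δ_0 = 0.1776 m and δ_{22} = 0.017862 m/kN.
Compatibility — the spring shortens by R_2/k under the reaction it provides: δ_0 − R_2·δ_{22} = R_2/k. With 1/k = 0.000104 m/kN, R_2 = δ_0 / (δ_{22} + 1/k) = 0.1776 / (0.017862 + 0.000104) = 9.885 kN.

R_2 = 9.885 kN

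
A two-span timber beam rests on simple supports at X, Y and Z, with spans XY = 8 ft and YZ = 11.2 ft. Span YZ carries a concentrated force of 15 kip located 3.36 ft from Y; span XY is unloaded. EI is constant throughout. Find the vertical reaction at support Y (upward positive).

Release continuity at Y by inserting a hinge; the redundant is the internal moment M_Y. The primary structure is two simply-supported spans XY and YZ.
End slopes at the hinge Y, treating each span as simply supported:
  span YZ: point load 15 at a = 3.36: Pab(L + b)/(6LEI) = 112/EI
  relative rotation θ_0 = (0 + 112)/EI = 112/EI
A unit hogging moment at Y produces rotation L₁/(3EI) + L₂/(3EI) = 6.4/EI.
Compatibility: M_Y·(L₁+L₂)/(3EI) = θ_0, giving M_Y = 17.49 kip·ft (hogging).
Span XY, ΣM about X with M_Y applied at Y: R_Y^{XY}·8 = 0 + 17.49, so R_Y^{XY} = 2.187 kip and R_X = 0 − 2.187 = -2.187 kip.
Span YZ, ΣM about Z: R_Y^{YZ}·11.2 = 117.6 + 17.49, so R_Y^{YZ} = 12.06 kip and R_Z = 15 − 12.06 = 2.938 kip.
R_Y = 2.187 + 12.06 = 14.25 kip.

R_Y = 14.25 kip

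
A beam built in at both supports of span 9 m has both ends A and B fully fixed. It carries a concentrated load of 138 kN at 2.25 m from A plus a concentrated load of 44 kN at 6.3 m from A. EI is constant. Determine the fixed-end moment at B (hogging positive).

Release both end moments; the primary structure is a simply-supported span AB with redundants M_A and M_B.
End rotations of the released simple span under the applied load (×1/EI):
  at A: point load 138 at a = 2.25: Pab(L + b)/(6LEI) = 611.3/EI
  at B: point load 138 at a = 2.25: Pab(L + a)/(6LEI) = 436.6/EI
  at A: point load 44 at a = 6.3: Pab(L + b)/(6LEI) = 162.2/EI
  at B: point load 44 at a = 6.3: Pab(L + a)/(6LEI) = 212.1/EI
  θ_A0 = 773.5/EI,  θ_B0 = 648.7/EI
Flexibility coefficients: a unit moment at one end gives L/(3EI) there and L/(6EI) at the far end, so f₁₁ = f₂₂ = 3/EI and f₁₂ = f₂₁ = 1.5/EI.
Compatibility — zero rotation at each built-in end:
  3 M_A + 1.5 M_B = 773.5
  1.5 M_A + 3 M_B = 648.7
Solving the pair gives M_A = 199.6 kN·m and M_B = 116.4 kN·m (hogging).

M_B = 116.4 kN·m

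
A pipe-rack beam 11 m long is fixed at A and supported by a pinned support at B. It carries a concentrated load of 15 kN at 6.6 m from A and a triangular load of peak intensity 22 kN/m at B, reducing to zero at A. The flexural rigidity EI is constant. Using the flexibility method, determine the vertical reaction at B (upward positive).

R_B = 73.03 kN

Choose R_B as the redundant. The primary structure is the cantilever fixed at A.
Primary-structure tip deflection at B by superposition:
  point load 15 at a = 6.6: Pa²(3L − a)/(6EI) = 2875/EI
  triangular load, peak 22 at the free end: 11w₀L⁴/(120EI) = 29526/EI
  δ_0 = 32401/EI
Flexibility coefficient — unit upward force at B: δ_{BB} = L³/(3EI) = 443.7/EI.
The prop prevents deflection at B: R_B = δ_0/δ_{BB} = 32401/443.7 = 73.03 kN.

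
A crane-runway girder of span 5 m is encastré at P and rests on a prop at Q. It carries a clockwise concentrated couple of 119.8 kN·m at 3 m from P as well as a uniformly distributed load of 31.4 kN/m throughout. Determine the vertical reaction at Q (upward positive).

R_Q = 89.06 kN

Release the roller at Q. Primary structure: cantilever fixed at P.
Downward deflection at the released point Q due to the loads:
  clockwise couple 119.8 at a = 3: M₀a(2L − a)/(2EI) = 1258/EI
  UDL 31.4: wL⁴/(8EI) = 2453/EI
  δ_0 = 3711/EI
Flexibility coefficient — unit upward force at Q: δ_{QQ} = L³/(3EI) = 41.67/EI.
The prop prevents deflection at Q: R_Q = δ_0/δ_{QQ} = 3711/41.67 = 89.06 kN.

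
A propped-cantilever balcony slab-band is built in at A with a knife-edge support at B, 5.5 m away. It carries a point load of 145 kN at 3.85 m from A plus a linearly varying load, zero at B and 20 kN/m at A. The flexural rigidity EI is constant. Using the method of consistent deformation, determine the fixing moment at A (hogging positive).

Choose R_B as the redundant. The primary structure is the cantilever fixed at A.
Primary-structure tip deflection at B by superposition:
  point load 145 at a = 3.85: Pa²(3L − a)/(6EI) = 4531/EI
  triangular load, peak 20 at the fixed end: w₀L⁴/(30EI) = 610/EI
  δ_0 = 5141/EI
Flexibility coefficient — unit upward force at B: δ_{BB} = L³/(3EI) = 55.46/EI.
The prop prevents deflection at B: R_B = δ_0/δ_{BB} = 5141/55.46 = 92.71 kN.
Moment equilibrium about A: M_A = Σ(load moments about A) − R_B·L = 659.1 − 92.71×5.5 = 149.2 kN·m.

M_A = 149.2 kN·m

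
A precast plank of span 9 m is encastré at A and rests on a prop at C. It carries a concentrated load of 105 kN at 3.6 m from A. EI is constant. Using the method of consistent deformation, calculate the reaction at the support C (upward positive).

Release the roller at C. Primary structure: cantilever fixed at A.
Free-end deflection of the primary structure under the applied loading (downward +):
  point load 105 at a = 3.6: Pa²(3L − a)/(6EI) = 5307/EI
Tip deflection under a unit load at C: L³/(3EI) = 243/EI.
Compatibility at C: δ_0 − R_C·δ_{CC} = 0, so R_C = 5307/243 = 21.84 kN.

R_C = 21.84 kN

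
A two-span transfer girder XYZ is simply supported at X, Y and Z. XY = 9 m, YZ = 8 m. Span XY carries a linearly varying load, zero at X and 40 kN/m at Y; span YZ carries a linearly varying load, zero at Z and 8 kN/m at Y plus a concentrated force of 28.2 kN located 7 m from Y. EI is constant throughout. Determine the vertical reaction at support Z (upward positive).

R_Z = 18.22 kN

Insert a hinge at Y; M_Y is the redundant, and each span becomes simply supported.
End slopes at the hinge Y, treating each span as simply supported:
  span XY: triangular load, peak 40: w₀L³/(45EI) = 648/EI
  span YZ: triangular load, peak 8: w₀L³/(45EI) = 91.02/EI
  span YZ: point load 28.2 at a = 7: Pab(L + b)/(6LEI) = 37.01/EI
  relative rotation θ_0 = (648 + 128)/EI = 776/EI
A unit hogging moment at Y produces rotation L₁/(3EI) + L₂/(3EI) = 5.667/EI.
Compatibility: M_Y·(L₁+L₂)/(3EI) = θ_0, giving M_Y = 136.9 kN·m (hogging).
Span YZ, ΣM about Z: R_Y^{YZ}·8 = 198.9 + 136.9, so R_Y^{YZ} = 41.98 kN and R_Z = 60.2 − 41.98 = 18.22 kN.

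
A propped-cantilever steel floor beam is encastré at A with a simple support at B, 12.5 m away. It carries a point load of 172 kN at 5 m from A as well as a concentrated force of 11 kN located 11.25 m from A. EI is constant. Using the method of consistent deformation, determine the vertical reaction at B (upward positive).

Release the roller at B. Primary structure: cantilever fixed at A.
Primary-structure tip deflection at B by superposition:
  point load 172 at a = 5: Pa²(3L − a)/(6EI) = 23292/EI
  point load 11 at a = 11.25: Pa²(3L − a)/(6EI) = 6091/EI
  δ_0 = 29382/EI
Tip deflection under a unit load at B: L³/(3EI) = 651/EI.
The prop prevents deflection at B: R_B = δ_0/δ_{BB} = 29382/651 = 45.13 kN.

R_B = 45.13 kN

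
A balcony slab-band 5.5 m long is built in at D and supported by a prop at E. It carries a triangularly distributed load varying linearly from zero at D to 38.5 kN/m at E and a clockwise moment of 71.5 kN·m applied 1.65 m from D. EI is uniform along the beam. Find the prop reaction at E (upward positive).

R_E = 68.18 kN

Release the roller at E. Primary structure: cantilever fixed at D.
Deflection at E on the released cantilever, summing each load's contribution:
  triangular load, peak 38.5 at the free end: 11w₀L⁴/(120EI) = 3229/EI
  clockwise couple 71.5 at a = 1.65: M₀a(2L − a)/(2EI) = 551.5/EI
  δ_0 = 3781/EI
Tip deflection under a unit load at E: L³/(3EI) = 55.46/EI.
The prop prevents deflection at E: R_E = δ_0/δ_{EE} = 3781/55.46 = 68.18 kN.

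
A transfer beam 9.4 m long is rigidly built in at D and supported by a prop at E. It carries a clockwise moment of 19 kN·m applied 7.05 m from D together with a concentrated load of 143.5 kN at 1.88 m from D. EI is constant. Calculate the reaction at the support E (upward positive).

Release the roller at E. Primary structure: cantilever fixed at D.
Downward deflection at the released point E due to the loads:
  clockwise couple 19 at a = 7.05: M₀a(2L − a)/(2EI) = 787/EI
  point load 143.5 at a = 1.88: Pa²(3L − a)/(6EI) = 2225/EI
  δ_0 = 3012/EI
Tip deflection under a unit load at E: L³/(3EI) = 276.9/EI.
Compatibility at E: δ_0 − R_E·δ_{EE} = 0, so R_E = 3012/276.9 = 10.88 kN.

R_E = 10.88 kN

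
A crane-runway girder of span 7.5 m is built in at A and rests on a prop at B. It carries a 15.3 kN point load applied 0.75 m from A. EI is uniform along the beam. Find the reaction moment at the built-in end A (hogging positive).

M_A = 9.811 kN·m

Take the reaction at B as the redundant and release it; the primary structure is a cantilever fixed at A.
Free-end deflection of the primary structure under the applied loading (downward +):
  point load 15.3 at a = 0.75: Pa²(3L − a)/(6EI) = 31.2/EI
Tip deflection under a unit load at B: L³/(3EI) = 140.6/EI.
The prop prevents deflection at B: R_B = δ_0/δ_{BB} = 31.2/140.6 = 0.2218 kN.
Moment equilibrium about A: M_A = Σ(load moments about A) − R_B·L = 11.47 − 0.2218×7.5 = 9.811 kN·m.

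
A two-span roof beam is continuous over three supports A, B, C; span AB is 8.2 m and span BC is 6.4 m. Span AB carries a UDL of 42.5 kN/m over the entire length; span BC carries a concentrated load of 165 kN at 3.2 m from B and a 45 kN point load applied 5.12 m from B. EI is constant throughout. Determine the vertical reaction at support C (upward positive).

R_C = 71.7 kN

Take M_B as the redundant. Released structure: two simple spans AB and BC with a hinge at B.
Discontinuity in slope at B on the released structure — sum the simple-span end rotations:
  span AB: UDL 42.5: wL³/(24EI) = 976.4/EI
  span BC: point load 165 at a = 3.2: Pab(L + b)/(6LEI) = 422.4/EI
  span BC: point load 45 at a = 5.12: Pab(L + b)/(6LEI) = 58.98/EI
  relative rotation θ_0 = (976.4 + 481.4)/EI = 1458/EI
A unit hogging moment at B produces rotation L₁/(3EI) + L₂/(3EI) = 4.867/EI.
Slope continuity at B: θ_0 = M_B·4.867/EI, so M_B = 1458/4.867 = 299.5 kN·m (hogging).
Span BC, ΣM about C: R_B^{BC}·6.4 = 585.6 + 299.5, so R_B^{BC} = 138.3 kN and R_C = 210 − 138.3 = 71.7 kN.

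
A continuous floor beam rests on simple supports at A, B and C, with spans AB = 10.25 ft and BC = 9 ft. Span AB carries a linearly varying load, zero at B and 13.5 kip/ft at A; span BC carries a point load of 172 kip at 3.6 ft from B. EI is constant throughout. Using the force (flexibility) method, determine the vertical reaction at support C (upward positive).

Release continuity at B by inserting a hinge; the redundant is the internal moment M_B. The primary structure is two simply-supported spans AB and BC.
Discontinuity in slope at B on the released structure — sum the simple-span end rotations:
  span AB: triangular load, peak 13.5: 7w₀L³/(360EI) = 282.7/EI
  span BC: point load 172 at a = 3.6: Pab(L + b)/(6LEI) = 891.6/EI
  relative rotation θ_0 = (282.7 + 891.6)/EI = 1174/EI
A unit hogging moment at B produces rotation L₁/(3EI) + L₂/(3EI) = 6.417/EI.
Slope continuity at B: θ_0 = M_B·6.417/EI, so M_B = 1174/6.417 = 183 kip·ft (hogging).
Span BC, ΣM about C: R_B^{BC}·9 = 928.8 + 183, so R_B^{BC} = 123.5 kip and R_C = 172 − 123.5 = 48.47 kip.

R_C = 48.47 kip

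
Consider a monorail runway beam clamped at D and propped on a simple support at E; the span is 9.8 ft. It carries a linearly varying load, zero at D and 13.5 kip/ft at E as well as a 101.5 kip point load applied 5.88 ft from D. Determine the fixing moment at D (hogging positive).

M_D = 242.7 kip·ft

Remove the prop at E; the released (primary) structure is a cantilever built in at D.
Free-end deflection of the primary structure under the applied loading (downward +):
  triangular load, peak 13.5 at the free end: 11w₀L⁴/(120EI) = 11414/EI
  point load 101.5 at a = 5.88: Pa²(3L − a)/(6EI) = 13756/EI
  δ_0 = 25171/EI
Flexibility coefficient — unit upward force at E: δ_{EE} = L³/(3EI) = 313.7/EI.
The prop prevents deflection at E: R_E = δ_0/δ_{EE} = 25171/313.7 = 80.23 kip.
Moment equilibrium about D: M_D = Σ(load moments about D) − R_E·L = 1029 − 80.23×9.8 = 242.7 kip·ft.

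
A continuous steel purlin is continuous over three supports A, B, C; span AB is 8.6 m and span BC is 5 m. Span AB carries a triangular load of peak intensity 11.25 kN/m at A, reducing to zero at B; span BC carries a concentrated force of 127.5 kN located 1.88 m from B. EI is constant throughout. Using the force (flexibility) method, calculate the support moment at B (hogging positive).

Insert a hinge at B; M_B is the redundant, and each span becomes simply supported.
Rotations at B on the released spans (each span's end-slope, ×1/EI):
  span AB: triangular load, peak 11.25: 7w₀L³/(360EI) = 139.1/EI
  span BC: point load 127.5 at a = 1.88: Pab(L + b)/(6LEI) = 202.4/EI
  relative rotation θ_0 = (139.1 + 202.4)/EI = 341.6/EI
A unit hogging moment at B produces rotation L₁/(3EI) + L₂/(3EI) = 4.533/EI.
Slope continuity at B: θ_0 = M_B·4.533/EI, so M_B = 341.6/4.533 = 75.34 kN·m (hogging).

M_B = 75.34 kN·m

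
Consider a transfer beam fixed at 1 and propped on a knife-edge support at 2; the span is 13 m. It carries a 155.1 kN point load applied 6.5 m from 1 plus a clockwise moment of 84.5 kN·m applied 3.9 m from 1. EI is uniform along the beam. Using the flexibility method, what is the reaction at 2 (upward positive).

R_2 = 53.44 kN

Choose R_2 as the redundant. The primary structure is the cantilever fixed at 1.
Downward deflection at the released point 2 due to the loads:
  point load 155.1 at a = 6.5: Pa²(3L − a)/(6EI) = 35495/EI
  clockwise couple 84.5 at a = 3.9: M₀a(2L − a)/(2EI) = 3642/EI
  δ_0 = 39137/EI
Tip deflection under a unit load at 2: L³/(3EI) = 732.3/EI.
The prop prevents deflection at 2: R_2 = δ_0/δ_{22} = 39137/732.3 = 53.44 kN.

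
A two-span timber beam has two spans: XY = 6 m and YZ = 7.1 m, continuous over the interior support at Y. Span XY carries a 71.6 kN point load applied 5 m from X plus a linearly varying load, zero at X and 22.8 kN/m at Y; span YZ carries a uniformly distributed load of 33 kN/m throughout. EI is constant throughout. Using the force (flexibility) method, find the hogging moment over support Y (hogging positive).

M_Y = 162.8 kN·m

Take M_Y as the redundant. Released structure: two simple spans XY and YZ with a hinge at Y.
End slopes at the hinge Y, treating each span as simply supported:
  span XY: point load 71.6 at a = 5: Pab(L + a)/(6LEI) = 109.4/EI
  span XY: triangular load, peak 22.8: w₀L³/(45EI) = 109.4/EI
  span YZ: UDL 33: wL³/(24EI) = 492.1/EI
  relative rotation θ_0 = (218.8 + 492.1)/EI = 711/EI
A unit hogging moment at Y produces rotation L₁/(3EI) + L₂/(3EI) = 4.367/EI.
Compatibility: M_Y·(L₁+L₂)/(3EI) = θ_0, giving M_Y = 162.8 kN·m (hogging).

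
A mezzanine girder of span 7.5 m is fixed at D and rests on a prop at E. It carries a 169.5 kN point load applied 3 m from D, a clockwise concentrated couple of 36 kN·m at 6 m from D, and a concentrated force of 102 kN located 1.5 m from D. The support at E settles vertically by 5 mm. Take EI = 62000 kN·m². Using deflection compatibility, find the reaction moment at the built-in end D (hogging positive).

M_D = 354.9 kN·m

Take the reaction at E as the redundant and release it; the primary structure is a cantilever fixed at D.
Free-end deflection of the primary structure under the applied loading (downward +):
  point load 169.5 at a = 3: Pa²(3L − a)/(6EI) = 4958/EI
  clockwise couple 36 at a = 6: M₀a(2L − a)/(2EI) = 972/EI
  point load 102 at a = 1.5: Pa²(3L − a)/(6EI) = 803.2/EI
  δ_0 = 6733/EI
Flexibility coefficient — unit upward force at E: δ_{EE} = L³/(3EI) = 140.6/EI.
With EI = 62000 kN·m²: δ_0 = 0.1086 m and δ_{EE} = 0.002268 m/kN.
Compatibility — the beam at E must follow the support down by 0.005 m: δ_0 − R_E·δ_{EE} = 0.005, so R_E = (0.1086 − 0.005)/0.002268 = 45.68 kN.
Moment equilibrium about D: M_D = Σ(load moments about D) − R_E·L = 697.5 − 45.68×7.5 = 354.9 kN·m.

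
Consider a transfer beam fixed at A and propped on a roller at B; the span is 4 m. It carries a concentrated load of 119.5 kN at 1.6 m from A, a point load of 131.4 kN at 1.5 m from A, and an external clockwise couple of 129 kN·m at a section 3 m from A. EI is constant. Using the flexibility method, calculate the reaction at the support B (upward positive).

R_B = 94.46 kN

Remove the prop at B; the released (primary) structure is a cantilever built in at A.
Primary-structure tip deflection at B by superposition:
  point load 119.5 at a = 1.6: Pa²(3L − a)/(6EI) = 530.3/EI
  point load 131.4 at a = 1.5: Pa²(3L − a)/(6EI) = 517.4/EI
  clockwise couple 129 at a = 3: M₀a(2L − a)/(2EI) = 967.5/EI
  δ_0 = 2015/EI
Flexibility coefficient — unit upward force at B: δ_{BB} = L³/(3EI) = 21.33/EI.
The prop prevents deflection at B: R_B = δ_0/δ_{BB} = 2015/21.33 = 94.46 kN.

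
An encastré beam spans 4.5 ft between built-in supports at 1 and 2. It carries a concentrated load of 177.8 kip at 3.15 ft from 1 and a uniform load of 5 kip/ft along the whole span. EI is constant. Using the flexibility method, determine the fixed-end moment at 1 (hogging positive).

M_1 = 58.84 kip·ft

Take the two fixed-end moments M_1, M_2 as redundants; the released structure is the simple span 12.
On the primary (simply-supported) span, the end slopes from the loading are:
  at 1: point load 177.8 at a = 3.15: Pab(L + b)/(6LEI) = 163.8/EI
  at 2: point load 177.8 at a = 3.15: Pab(L + a)/(6LEI) = 214.2/EI
  at 1: UDL 5: wL³/(24EI) = 18.98/EI
  at 2: UDL 5: wL³/(24EI) = 18.98/EI
  θ_10 = 182.8/EI,  θ_20 = 233.2/EI
Flexibility coefficients: a unit moment at one end gives L/(3EI) there and L/(6EI) at the far end, so f₁₁ = f₂₂ = 1.5/EI and f₁₂ = f₂₁ = 0.75/EI.
Compatibility — zero rotation at each built-in end:
  1.5 M_1 + 0.75 M_2 = 182.8
  0.75 M_1 + 1.5 M_2 = 233.2
Solving the pair gives M_1 = 58.84 kip·ft and M_2 = 126.1 kip·ft (hogging).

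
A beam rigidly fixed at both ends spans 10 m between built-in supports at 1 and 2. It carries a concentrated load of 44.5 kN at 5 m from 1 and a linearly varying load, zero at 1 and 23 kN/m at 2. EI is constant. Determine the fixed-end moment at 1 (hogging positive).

M_1 = 132.3 kN·m

Take the two fixed-end moments M_1, M_2 as redundants; the released structure is the simple span 12.
On the primary (simply-supported) span, the end slopes from the loading are:
  at 1: point load 44.5 at a = 5: Pab(L + b)/(6LEI) = 278.1/EI
  at 2: point load 44.5 at a = 5: Pab(L + a)/(6LEI) = 278.1/EI
  at 1: triangular load, peak 23: 7w₀L³/(360EI) = 447.2/EI
  at 2: triangular load, peak 23: w₀L³/(45EI) = 511.1/EI
  θ_10 = 725.3/EI,  θ_20 = 789.2/EI
Flexibility coefficients: a unit moment at one end gives L/(3EI) there and L/(6EI) at the far end, so f₁₁ = f₂₂ = 3.333/EI and f₁₂ = f₂₁ = 1.667/EI.
Compatibility — zero rotation at each built-in end:
  3.333 M_1 + 1.667 M_2 = 725.3
  1.667 M_1 + 3.333 M_2 = 789.2
Solving the pair gives M_1 = 132.3 kN·m and M_2 = 170.6 kN·m (hogging).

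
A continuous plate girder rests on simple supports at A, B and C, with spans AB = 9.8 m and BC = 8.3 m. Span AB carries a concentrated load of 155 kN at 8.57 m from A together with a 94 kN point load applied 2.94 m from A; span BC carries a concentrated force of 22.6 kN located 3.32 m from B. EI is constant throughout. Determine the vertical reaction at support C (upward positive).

Take M_B as the redundant. Released structure: two simple spans AB and BC with a hinge at B.
Rotations at B on the released spans (each span's end-slope, ×1/EI):
  span AB: point load 155 at a = 8.57: Pab(L + a)/(6LEI) = 510.4/EI
  span AB: point load 94 at a = 2.94: Pab(L + a)/(6LEI) = 410.8/EI
  span BC: point load 22.6 at a = 3.32: Pab(L + b)/(6LEI) = 99.64/EI
  relative rotation θ_0 = (921.2 + 99.64)/EI = 1021/EI
A unit hogging moment at B produces rotation L₁/(3EI) + L₂/(3EI) = 6.033/EI.
Compatibility: M_B·(L₁+L₂)/(3EI) = θ_0, giving M_B = 169.2 kN·m (hogging).
Span BC, ΣM about C: R_B^{BC}·8.3 = 112.5 + 169.2, so R_B^{BC} = 33.95 kN and R_C = 22.6 − 33.95 = -11.35 kN.

R_C = -11.35 kN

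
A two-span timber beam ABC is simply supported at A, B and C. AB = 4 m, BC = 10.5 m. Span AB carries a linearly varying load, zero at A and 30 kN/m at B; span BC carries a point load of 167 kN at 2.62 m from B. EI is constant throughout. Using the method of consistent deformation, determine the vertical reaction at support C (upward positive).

R_C = 21.01 kN

Take M_B as the redundant. Released structure: two simple spans AB and BC with a hinge at B.
Rotations at B on the released spans (each span's end-slope, ×1/EI):
  span AB: triangular load, peak 30: w₀L³/(45EI) = 42.67/EI
  span BC: point load 167 at a = 2.62: Pab(L + b)/(6LEI) = 1006/EI
  relative rotation θ_0 = (42.67 + 1006)/EI = 1049/EI
A unit hogging moment at B produces rotation L₁/(3EI) + L₂/(3EI) = 4.833/EI.
Compatibility: M_B·(L₁+L₂)/(3EI) = θ_0, giving M_B = 216.9 kN·m (hogging).
Span BC, ΣM about C: R_B^{BC}·10.5 = 1316 + 216.9, so R_B^{BC} = 146 kN and R_C = 167 − 146 = 21.01 kN.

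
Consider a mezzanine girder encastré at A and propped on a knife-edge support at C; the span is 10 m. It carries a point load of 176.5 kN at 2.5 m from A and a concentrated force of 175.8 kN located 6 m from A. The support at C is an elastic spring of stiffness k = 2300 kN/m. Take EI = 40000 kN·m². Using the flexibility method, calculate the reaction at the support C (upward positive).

Release the roller at C. Primary structure: cantilever fixed at A.
Deflection at C on the released cantilever, summing each load's contribution:
  point load 176.5 at a = 2.5: Pa²(3L − a)/(6EI) = 5056/EI
  point load 175.8 at a = 6: Pa²(3L − a)/(6EI) = 25315/EI
  δ_0 = 30371/EI
Tip deflection under a unit load at C: L³/(3EI) = 333.3/EI.
With EI = 40000 kN·m²: δ_0 = 0.75928 m and δ_{CC} = 0.008333 m/kN.
Compatibility — the spring shortens by R_C/k under the reaction it provides: δ_0 − R_C·δ_{CC} = R_C/k. With 1/k = 0.000435 m/kN, R_C = δ_0 / (δ_{CC} + 1/k) = 0.75928 / (0.008333 + 0.000435) = 86.6 kN.

R_C = 86.6 kN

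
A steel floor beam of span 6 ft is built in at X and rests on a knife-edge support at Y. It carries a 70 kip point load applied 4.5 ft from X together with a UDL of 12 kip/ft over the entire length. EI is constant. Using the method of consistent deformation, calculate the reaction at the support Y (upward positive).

R_Y = 71.3 kip

Remove the prop at Y; the released (primary) structure is a cantilever built in at X.
Primary-structure tip deflection at Y by superposition:
  point load 70 at a = 4.5: Pa²(3L − a)/(6EI) = 3189/EI
  UDL 12: wL⁴/(8EI) = 1944/EI
  δ_0 = 5133/EI
Tip deflection under a unit load at Y: L³/(3EI) = 72/EI.
Compatibility at Y: δ_0 − R_Y·δ_{YY} = 0, so R_Y = 5133/72 = 71.3 kip.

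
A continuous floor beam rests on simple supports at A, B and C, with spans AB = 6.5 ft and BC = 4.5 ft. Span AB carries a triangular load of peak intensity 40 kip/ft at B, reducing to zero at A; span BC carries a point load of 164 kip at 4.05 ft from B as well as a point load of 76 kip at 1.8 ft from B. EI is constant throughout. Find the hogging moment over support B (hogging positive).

Release continuity at B by inserting a hinge; the redundant is the internal moment M_B. The primary structure is two simply-supported spans AB and BC.
Discontinuity in slope at B on the released structure — sum the simple-span end rotations:
  span AB: triangular load, peak 40: w₀L³/(45EI) = 244.1/EI
  span BC: point load 164 at a = 4.05: Pab(L + b)/(6LEI) = 54.8/EI
  span BC: point load 76 at a = 1.8: Pab(L + b)/(6LEI) = 98.5/EI
  relative rotation θ_0 = (244.1 + 153.3)/EI = 397.4/EI
A unit hogging moment at B produces rotation L₁/(3EI) + L₂/(3EI) = 3.667/EI.
Compatibility: M_B·(L₁+L₂)/(3EI) = θ_0, giving M_B = 108.4 kip·ft (hogging).

M_B = 108.4 kip·ft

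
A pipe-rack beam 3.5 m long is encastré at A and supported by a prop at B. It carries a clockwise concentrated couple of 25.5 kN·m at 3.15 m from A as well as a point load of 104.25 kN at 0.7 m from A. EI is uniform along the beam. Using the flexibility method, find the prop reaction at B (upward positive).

R_B = 16.66 kN

Remove the prop at B; the released (primary) structure is a cantilever built in at A.
Downward deflection at the released point B due to the loads:
  clockwise couple 25.5 at a = 3.15: M₀a(2L − a)/(2EI) = 154.6/EI
  point load 104.25 at a = 0.7: Pa²(3L − a)/(6EI) = 83.43/EI
  δ_0 = 238.1/EI
Flexibility coefficient — unit upward force at B: δ_{BB} = L³/(3EI) = 14.29/EI.
Compatibility at B: δ_0 − R_B·δ_{BB} = 0, so R_B = 238.1/14.29 = 16.66 kN.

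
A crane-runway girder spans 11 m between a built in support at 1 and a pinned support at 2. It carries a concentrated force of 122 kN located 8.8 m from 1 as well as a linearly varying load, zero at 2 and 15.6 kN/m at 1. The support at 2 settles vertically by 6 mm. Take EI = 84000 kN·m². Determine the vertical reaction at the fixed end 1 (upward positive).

R_1 = 105.9 kN

Remove the prop at 2; the released (primary) structure is a cantilever built in at 1.
Downward deflection at the released point 2 due to the loads:
  point load 122 at a = 8.8: Pa²(3L − a)/(6EI) = 38106/EI
  triangular load, peak 15.6 at the fixed end: w₀L⁴/(30EI) = 7613/EI
  δ_0 = 45719/EI
Flexibility coefficient — unit upward force at 2: δ_{22} = L³/(3EI) = 443.7/EI.
With EI = 84000 kN·m²: δ_0 = 0.54427 m and δ_{22} = 0.005282 m/kN.
Compatibility — the beam at 2 must follow the support down by 0.006 m: δ_0 − R_2·δ_{22} = 0.006, so R_2 = (0.54427 − 0.006)/0.005282 = 101.9 kN.
Vertical equilibrium: R_1 = ΣP − R_2 = 207.8 − 101.9 = 105.9 kN.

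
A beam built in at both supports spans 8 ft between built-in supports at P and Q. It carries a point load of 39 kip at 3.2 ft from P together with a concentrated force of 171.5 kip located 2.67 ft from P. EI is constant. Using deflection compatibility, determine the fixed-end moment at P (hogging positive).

M_P = 248.2 kip·ft

Release both end moments; the primary structure is a simply-supported span PQ with redundants M_P and M_Q.
End rotations of the released simple span under the applied load (×1/EI):
  at P: point load 39 at a = 3.2: Pab(L + b)/(6LEI) = 159.7/EI
  at Q: point load 39 at a = 3.2: Pab(L + a)/(6LEI) = 139.8/EI
  at P: point load 171.5 at a = 2.67: Pab(L + b)/(6LEI) = 677.8/EI
  at Q: point load 171.5 at a = 2.67: Pab(L + a)/(6LEI) = 542.5/EI
  θ_P0 = 837.5/EI,  θ_Q0 = 682.3/EI
Flexibility coefficients: a unit moment at one end gives L/(3EI) there and L/(6EI) at the far end, so f₁₁ = f₂₂ = 2.667/EI and f₁₂ = f₂₁ = 1.333/EI.
Compatibility — zero rotation at each built-in end:
  2.667 M_P + 1.333 M_Q = 837.5
  1.333 M_P + 2.667 M_Q = 682.3
Solving the pair gives M_P = 248.2 kip·ft and M_Q = 131.8 kip·ft (hogging).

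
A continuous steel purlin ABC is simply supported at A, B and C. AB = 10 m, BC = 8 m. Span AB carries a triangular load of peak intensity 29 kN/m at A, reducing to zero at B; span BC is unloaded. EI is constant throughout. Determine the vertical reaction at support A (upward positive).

R_A = 87.27 kN

Release continuity at B by inserting a hinge; the redundant is the internal moment M_B. The primary structure is two simply-supported spans AB and BC.
Rotations at B on the released spans (each span's end-slope, ×1/EI):
  span AB: triangular load, peak 29: 7w₀L³/(360EI) = 563.9/EI
  relative rotation θ_0 = (563.9 + 0)/EI = 563.9/EI
A unit hogging moment at B produces rotation L₁/(3EI) + L₂/(3EI) = 6/EI.
Slope continuity at B: θ_0 = M_B·6/EI, so M_B = 563.9/6 = 93.98 kN·m (hogging).
Span AB, ΣM about A with M_B applied at B: R_B^{AB}·10 = 483.3 + 93.98, so R_B^{AB} = 57.73 kN and R_A = 145 − 57.73 = 87.27 kN.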